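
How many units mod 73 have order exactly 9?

φ(73) = 73 − 1 = 72 = 2^3 · 3^2.
(Z/73Z)^× is cyclic (|G| = 72); a cyclic group of order m has exactly φ(d) elements of each order d | m, and none otherwise.
9 = 3^2 divides 72, and φ(9) = 6.

6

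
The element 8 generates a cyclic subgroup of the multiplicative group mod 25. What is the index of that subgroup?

Since 8 ∈ (Z/25Z)^×, its order divides φ(25) = φ(5^2) = 5·(5−1) = 20 = 2^2 · 5.
Divisors of 20: 1, 2, 4, 5, 10, 20.
Test each divisor d:
8^1 ≡ 8 (mod 25)
8^2 ≡ 14 (mod 25)
8^4 ≡ 21 (mod 25)
8^5 ≡ 18 (mod 25)
8^10 ≡ 24 (mod 25)
8^20 ≡ 1 (mod 25) ✓
So ord_25(8) = 20, hence |⟨8⟩| = 20.
Index = |(Z/25Z)^×| / |⟨8⟩| = 20 / 20 = 1.

1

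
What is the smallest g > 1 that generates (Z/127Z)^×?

3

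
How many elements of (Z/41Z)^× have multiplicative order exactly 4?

φ(41) = 41 − 1 = 40 = 2^3 · 5.
Since (Z/41Z)^× is cyclic of order 40, the number of elements of order d is φ(d) when d | 40 and 0 otherwise.
4 = 2^2 divides 40, and φ(4) = 2.

2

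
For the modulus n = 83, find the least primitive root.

φ(83) = 83 − 1 = 82 = 2 · 41.
g is a primitive root iff g^(82/q) ≢ 1 (mod 83) for each prime q ∈ {2, 41}.
g = 2: 2^41 ≡ 82; 2^2 ≡ 4 — none is 1, so 2 is a primitive root.
Hence the least primitive root of 83 is 2.

2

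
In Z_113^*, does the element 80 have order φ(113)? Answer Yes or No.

φ(113) = 113 − 1 = 112 = 2^4 · 7.
It suffices to check that the order of 80 is not a proper divisor of 112: compute 80^(112/q) for q ∈ {2, 7}.
80^56 ≡ 112 (mod 113)  [q = 2: ≢ 1 ✓]
80^16 ≡ 109 (mod 113)  [q = 7: ≢ 1 ✓]
Every test exponent gives a nontrivial residue, hence 80 generates the full group.

Yes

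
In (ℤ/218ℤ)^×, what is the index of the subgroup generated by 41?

9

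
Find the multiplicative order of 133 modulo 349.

Since 133 ∈ (Z/349Z)^×, its order divides φ(349) = 349 − 1 = 348 = 2^2 · 3 · 29.
Divisors of 348: 1, 2, 3, 4, 6, 12, 29, 58, 87, 116, 174, 348.
Evaluate successive powers at the divisors of 348:
133^1 ≡ 133 (mod 349)
133^2 ≡ 239 (mod 349)
133^3 ≡ 28 (mod 349)
133^4 ≡ 234 (mod 349)
133^6 ≡ 86 (mod 349)
133^12 ≡ 67 (mod 349)
133^29 ≡ 213 (mod 349)
133^58 ≡ 348 (mod 349)
133^87 ≡ 136 (mod 349)
133^116 ≡ 1 (mod 349) ✓
Hence ord(133) = 116.

116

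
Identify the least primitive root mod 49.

3

φ(49) = φ(7^2) = 7·(7−1) = 42 = 2 · 3 · 7.
g is a primitive root iff g^(42/q) ≢ 1 (mod 49) for each prime q ∈ {2, 3, 7}.
g = 2: 2^21 ≡ 1 — hits 1, so not a primitive root.
g = 3: 3^21 ≡ 48; 3^14 ≡ 30; 3^6 ≡ 43 — none is 1, so 3 is a primitive root.
So 3 is the smallest generator of (Z/49Z)^×.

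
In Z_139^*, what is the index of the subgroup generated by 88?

1

The order of 88 must divide φ(139) = 139 − 1 = 138 = 2 · 3 · 23.
Divisors of 138: 1, 2, 3, 6, 23, 46, 69, 138.
Test each divisor d:
88^1 ≡ 88 (mod 139)
88^2 ≡ 99 (mod 139)
88^3 ≡ 94 (mod 139)
88^6 ≡ 79 (mod 139)
88^23 ≡ 97 (mod 139)
88^46 ≡ 96 (mod 139)
88^69 ≡ 138 (mod 139)
88^138 ≡ 1 (mod 139) ✓
So ord_139(88) = 138, hence |⟨88⟩| = 138.
[(Z/139Z)^× : ⟨88⟩] = 138/138 = 1.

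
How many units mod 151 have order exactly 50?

20

φ(151) = 151 − 1 = 150 = 2 · 3 · 5^2.
In a cyclic group of order 150, there are φ(d) elements of order d for each divisor d of 150, and zero for non-divisors.
50 = 2 · 5^2 divides 150, and φ(50) = 20.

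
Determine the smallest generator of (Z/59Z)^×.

2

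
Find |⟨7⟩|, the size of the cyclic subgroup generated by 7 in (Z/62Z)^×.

15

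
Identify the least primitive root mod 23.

φ(23) = 23 − 1 = 22 = 2 · 11.
Test candidates g = 2, 3, … against the prime factors q ∈ {2, 11} of φ(23): g is a generator iff g^(22/q) ≢ 1 for every such q.
g = 2: 2^11 ≡ 1 — hits 1, so not a primitive root.
g = 3: 3^11 ≡ 1 — hits 1, so not a primitive root.
g = 4: 4^11 ≡ 1 — hits 1, so not a primitive root.
g = 5: 5^11 ≡ 22; 5^2 ≡ 2 — none is 1, so 5 is a primitive root.
Hence the least primitive root of 23 is 5.

5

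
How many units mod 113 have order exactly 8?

φ(113) = 113 − 1 = 112 = 2^4 · 7.
Since (Z/113Z)^× is cyclic of order 112, the number of elements of order d is φ(d) when d | 112 and 0 otherwise.
8 = 2^3 divides 112, and φ(8) = 4.

4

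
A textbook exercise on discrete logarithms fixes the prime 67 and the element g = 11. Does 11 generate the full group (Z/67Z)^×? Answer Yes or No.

φ(67) = 67 − 1 = 66 = 2 · 3 · 11.
Test 11^(66/q) mod 67 for each prime factor q of 66:
11^33 ≡ 66 (mod 67)  [q = 2: ≢ 1 ✓]
11^22 ≡ 29 (mod 67)  [q = 3: ≢ 1 ✓]
11^6 ≡ 14 (mod 67)  [q = 11: ≢ 1 ✓]
All checks pass, so 11 has order 66 and is a primitive root modulo 67.

Yes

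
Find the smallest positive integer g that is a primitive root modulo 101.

2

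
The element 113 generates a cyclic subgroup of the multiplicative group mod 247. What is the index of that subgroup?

Since 113 ∈ (Z/247Z)^×, its order divides φ(247) = φ(13·19) = (13−1)·(19−1) = 12·18 = 216 = 2^3 · 3^3.
Divisors of 216: 1, 2, 3, 4, 6, 8, 9, 12, 18, 24, 27, 36, 54, 72, 108, 216.
Check 113^d mod 247 for each divisor in increasing order:
113^1 ≡ 113
113^2 ≡ 172
113^3 ≡ 170
113^4 ≡ 191
113^6 ≡ 1
So ord_247(113) = 6, hence |⟨113⟩| = 6.
Index = |(Z/247Z)^×| / |⟨113⟩| = 216 / 6 = 36.

36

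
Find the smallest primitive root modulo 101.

φ(101) = 101 − 1 = 100 = 2^2 · 5^2.
Test candidates g = 2, 3, … against the prime factors q ∈ {2, 5} of φ(101): g is a generator iff g^(100/q) ≢ 1 for every such q.
g = 2: 2^50 ≡ 100; 2^20 ≡ 95 — none is 1, so 2 is a primitive root.
So 2 is the smallest generator of (Z/101Z)^×.

2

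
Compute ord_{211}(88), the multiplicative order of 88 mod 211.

14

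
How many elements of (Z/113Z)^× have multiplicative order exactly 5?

φ(113) = 113 − 1 = 112 = 2^4 · 7.
Since (Z/113Z)^× is cyclic of order 112, the number of elements of order d is φ(d) when d | 112 and 0 otherwise.
Since 5 ∤ 112, the count is 0.

0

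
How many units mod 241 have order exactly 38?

0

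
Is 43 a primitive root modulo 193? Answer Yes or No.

No

φ(193) = 193 − 1 = 192 = 2^6 · 3.
43 is a primitive root mod 193 iff 43^(φ(193)/q) ≢ 1 for every prime q | φ(193), i.e. q ∈ {2, 3}.
43^96 ≡ 1 (mod 193)  [q = 2: ≡ 1 ✗]
43^64 ≡ 1 (mod 193)  [q = 3: ≡ 1 ✗]
Since 43^96 ≡ 1, the order of 43 divides 96 < 192, so 43 is not a primitive root.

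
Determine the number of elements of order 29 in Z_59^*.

φ(59) = 59 − 1 = 58 = 2 · 29.
Since (Z/59Z)^× is cyclic of order 58, the number of elements of order d is φ(d) when d | 58 and 0 otherwise.
29 | 58, and φ(29) = 29 − 1 = 28.

28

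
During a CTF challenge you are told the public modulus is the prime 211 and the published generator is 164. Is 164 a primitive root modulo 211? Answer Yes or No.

φ(211) = 211 − 1 = 210 = 2 · 3 · 5 · 7.
An element g generates (Z/211Z)^× iff g^(210/q) ≢ 1 (mod 211) for each prime q ∈ {2, 3, 5, 7}.
164^105 ≡ 210 (mod 211)  [q = 2: ≢ 1 ✓]
164^70 ≡ 196 (mod 211)  [q = 3: ≢ 1 ✓]
164^42 ≡ 71 (mod 211)  [q = 5: ≢ 1 ✓]
164^30 ≡ 199 (mod 211)  [q = 7: ≢ 1 ✓]
Every test exponent gives a nontrivial residue, hence 164 generates the full group.

Yes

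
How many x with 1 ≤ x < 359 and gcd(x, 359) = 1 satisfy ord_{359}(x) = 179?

φ(359) = 359 − 1 = 358 = 2 · 179.
Since (Z/359Z)^× is cyclic of order 358, the number of elements of order d is φ(d) when d | 358 and 0 otherwise.
179 | 358, and φ(179) = 179 − 1 = 178.

178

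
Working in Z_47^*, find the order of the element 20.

The order of 20 must divide φ(47) = 47 − 1 = 46 = 2 · 23.
Divisors of 46: 1, 2, 23, 46.
Evaluate successive powers at the divisors of 46:
20^1 ≡ 20 (mod 47)
20^2 ≡ 24 (mod 47)
20^23 ≡ 46 (mod 47)
20^46 ≡ 1 (mod 47) ✓
Hence ord(20) = 46.

46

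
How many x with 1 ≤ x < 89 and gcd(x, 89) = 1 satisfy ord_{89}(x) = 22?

10

φ(89) = 89 − 1 = 88 = 2^3 · 11.
In a cyclic group of order 88, there are φ(d) elements of order d for each divisor d of 88, and zero for non-divisors.
22 = 2 · 11 divides 88, and φ(22) = 10.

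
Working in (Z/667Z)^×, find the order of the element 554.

308

The order of 554 must divide φ(667) = φ(23·29) = (23−1)·(29−1) = 22·28 = 616 = 2^3 · 7 · 11.
Divisors of 616: 1, 2, 4, 7, 8, 11, 14, 22, 28, 44, 56, 77, 88, 154, 308, 616.
Compute 554^d (mod 667) for the divisors d until we hit 1:
554^1 ≡ 554 (mod 667)
554^2 ≡ 96 (mod 667)
554^4 ≡ 545 (mod 667)
554^7 ≡ 128 (mod 667)
554^8 ≡ 210 (mod 667)
554^11 ≡ 392 (mod 667)
554^14 ≡ 376 (mod 667)
554^22 ≡ 254 (mod 667)
554^28 ≡ 639 (mod 667)
554^44 ≡ 484 (mod 667)
554^56 ≡ 117 (mod 667)
554^77 ≡ 162 (mod 667)
554^88 ≡ 139 (mod 667)
554^154 ≡ 231 (mod 667)
554^308 ≡ 1 (mod 667) ✓
The smallest such exponent is 308, so the order of 554 is 308.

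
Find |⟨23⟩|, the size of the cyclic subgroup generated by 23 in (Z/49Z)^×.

21

By Lagrange's theorem, ord_49(23) divides φ(49) = φ(7^2) = 7·(7−1) = 42 = 2 · 3 · 7.
Divisors of 42: 1, 2, 3, 6, 7, 14, 21, 42.
Check 23^d mod 49 for each divisor in increasing order:
23^1 ≡ 23 (mod 49)
23^2 ≡ 39 (mod 49)
23^3 ≡ 15 (mod 49)
23^6 ≡ 29 (mod 49)
23^7 ≡ 30 (mod 49)
23^14 ≡ 18 (mod 49)
23^21 ≡ 1 (mod 49) ✓
The smallest such exponent is 21, so the order of 23 is 21.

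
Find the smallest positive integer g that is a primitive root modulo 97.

5

φ(97) = 97 − 1 = 96 = 2^5 · 3.
Test candidates g = 2, 3, … against the prime factors q ∈ {2, 3} of φ(97): g is a generator iff g^(96/q) ≢ 1 for every such q.
g = 2: 2^48 ≡ 1 — hits 1, so not a primitive root.
g = 3: 3^48 ≡ 1 — hits 1, so not a primitive root.
g = 4: 4^48 ≡ 1 — hits 1, so not a primitive root.
g = 5: 5^48 ≡ 96; 5^32 ≡ 35 — none is 1, so 5 is a primitive root.
Hence the least primitive root of 97 is 5.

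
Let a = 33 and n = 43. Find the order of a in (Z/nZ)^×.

42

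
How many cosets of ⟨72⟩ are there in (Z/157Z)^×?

ord(72) | φ(157) = 157 − 1 = 156 = 2^2 · 3 · 13.
Divisors of 156: 1, 2, 3, 4, 6, 12, 13, 26, 39, 52, 78, 156.
Test each divisor d:
72^1 ≡ 72
72^2 ≡ 3
72^3 ≡ 59
72^4 ≡ 9
72^6 ≡ 27
72^12 ≡ 101
72^13 ≡ 50
72^26 ≡ 145
72^39 ≡ 28
72^52 ≡ 144
72^78 ≡ 156
72^156 ≡ 1
The order of 72 is 156, so the subgroup it generates has 156 elements.
[(Z/157Z)^× : ⟨72⟩] = 156/156 = 1.

1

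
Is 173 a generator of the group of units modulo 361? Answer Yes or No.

φ(361) = φ(19^2) = 19·(19−1) = 342 = 2 · 3^2 · 19.
Test 173^(342/q) mod 361 for each prime factor q of 342:
173^171 ≡ 360 (mod 361)  [q = 2: ≢ 1 ✓]
173^114 ≡ 292 (mod 361)  [q = 3: ≢ 1 ✓]
173^18 ≡ 153 (mod 361)  [q = 19: ≢ 1 ✓]
All checks pass, so 173 has order 342 and is a primitive root modulo 361.

Yes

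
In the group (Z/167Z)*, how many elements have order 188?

0

φ(167) = 167 − 1 = 166 = 2 · 83.
Since (Z/167Z)^× is cyclic of order 166, the number of elements of order d is φ(d) when d | 166 and 0 otherwise.
Here 166 is not a multiple of 188, so there are no elements of order 188.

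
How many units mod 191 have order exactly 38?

18

φ(191) = 191 − 1 = 190 = 2 · 5 · 19.
In a cyclic group of order 190, there are φ(d) elements of order d for each divisor d of 190, and zero for non-divisors.
38 = 2 · 19 divides 190, and φ(38) = 18.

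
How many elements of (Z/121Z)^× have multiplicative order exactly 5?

φ(121) = φ(11^2) = 11·(11−1) = 110 = 2 · 5 · 11.
Since (Z/121Z)^× is cyclic of order 110, the number of elements of order d is φ(d) when d | 110 and 0 otherwise.
5 | 110, and φ(5) = 5 − 1 = 4.

4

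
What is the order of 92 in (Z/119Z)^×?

16

By Lagrange's theorem, ord_119(92) divides φ(119) = φ(7·17) = (7−1)·(17−1) = 6·16 = 96 = 2^5 · 3.
Divisors of 96: 1, 2, 3, 4, 6, 8, 12, 16, 24, 32, 48, 96.
Test each divisor d:
92^1 ≡ 92
92^2 ≡ 15
92^3 ≡ 71
92^4 ≡ 106
92^6 ≡ 43
92^8 ≡ 50
92^12 ≡ 64
92^16 ≡ 1
So ord_119(92) = 16.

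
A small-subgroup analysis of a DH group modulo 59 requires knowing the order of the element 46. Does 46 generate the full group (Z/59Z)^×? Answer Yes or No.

φ(59) = 59 − 1 = 58 = 2 · 29.
An element g generates (Z/59Z)^× iff g^(58/q) ≢ 1 (mod 59) for each prime q ∈ {2, 29}.
46^29 ≡ 1 (mod 59)  [q = 2: ≡ 1 ✗]
46^2 ≡ 51 (mod 59)  [q = 29: ≢ 1 ✓]
Since 46^29 ≡ 1, the order of 46 divides 29 < 58, so 46 is not a primitive root.

No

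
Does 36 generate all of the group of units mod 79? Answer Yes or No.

No

φ(79) = 79 − 1 = 78 = 2 · 3 · 13.
An element g generates (Z/79Z)^× iff g^(78/q) ≢ 1 (mod 79) for each prime q ∈ {2, 3, 13}.
36^39 ≡ 1 (mod 79)  [q = 2: ≡ 1 ✗]
36^26 ≡ 23 (mod 79)  [q = 3: ≢ 1 ✓]
36^6 ≡ 62 (mod 79)  [q = 13: ≢ 1 ✓]
36^39 ≡ 1 shows ord(36) | 39, strictly less than φ(79); not a primitive root.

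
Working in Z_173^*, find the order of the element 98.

ord(98) | φ(173) = 173 − 1 = 172 = 2^2 · 43.
Divisors of 172: 1, 2, 4, 43, 86, 172.
Test each divisor d:
98^1 ≡ 98 (mod 173)
98^2 ≡ 89 (mod 173)
98^4 ≡ 136 (mod 173)
98^43 ≡ 93 (mod 173)
98^86 ≡ 172 (mod 173)
98^172 ≡ 1 (mod 173) ✓
So ord_173(98) = 172.

172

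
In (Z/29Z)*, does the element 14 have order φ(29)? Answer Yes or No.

φ(29) = 29 − 1 = 28 = 2^2 · 7.
It suffices to check that the order of 14 is not a proper divisor of 28: compute 14^(28/q) for q ∈ {2, 7}.
14^14 ≡ 28 (mod 29)  [q = 2: ≢ 1 ✓]
14^4 ≡ 20 (mod 29)  [q = 7: ≢ 1 ✓]
All checks pass, so 14 has order 28 and is a primitive root modulo 29.

Yes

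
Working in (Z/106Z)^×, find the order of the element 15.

13

Since 15 ∈ (Z/106Z)^×, its order divides φ(106) = φ(2)·φ(53) = 1·52 = 52 = 2^2 · 13.
Divisors of 52: 1, 2, 4, 13, 26, 52.
Test each divisor d:
15^1 ≡ 15 (mod 106)
15^2 ≡ 13 (mod 106)
15^4 ≡ 63 (mod 106)
15^13 ≡ 1 (mod 106) ✓
Hence ord(15) = 13.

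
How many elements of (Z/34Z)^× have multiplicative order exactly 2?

φ(34) = φ(2)·φ(17) = 1·16 = 16 = 2^4.
Since (Z/34Z)^× is cyclic of order 16, the number of elements of order d is φ(d) when d | 16 and 0 otherwise.
2 | 16, and φ(2) = 2 − 1 = 1.

1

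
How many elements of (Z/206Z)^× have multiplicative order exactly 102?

φ(206) = φ(2)·φ(103) = 1·102 = 102 = 2 · 3 · 17.
In a cyclic group of order 102, there are φ(d) elements of order d for each divisor d of 102, and zero for non-divisors.
102 = 2 · 3 · 17 divides 102, and φ(102) = 32.

32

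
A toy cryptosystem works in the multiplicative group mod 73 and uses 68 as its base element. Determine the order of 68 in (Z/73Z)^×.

72

The order of 68 must divide φ(73) = 73 − 1 = 72 = 2^3 · 3^2.
Divisors of 72: 1, 2, 3, 4, 6, 8, 9, 12, 18, 24, 36, 72.
Test each divisor d:
68^1 ≡ 68 (mod 73)
68^2 ≡ 25 (mod 73)
68^3 ≡ 21 (mod 73)
68^4 ≡ 41 (mod 73)
68^6 ≡ 3 (mod 73)
68^8 ≡ 2 (mod 73)
68^9 ≡ 63 (mod 73)
68^12 ≡ 9 (mod 73)
68^18 ≡ 27 (mod 73)
68^24 ≡ 8 (mod 73)
68^36 ≡ 72 (mod 73)
68^72 ≡ 1 (mod 73) ✓
So ord_73(68) = 72.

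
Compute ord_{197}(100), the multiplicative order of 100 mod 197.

49

Since 100 ∈ (Z/197Z)^×, its order divides φ(197) = 197 − 1 = 196 = 2^2 · 7^2.
Divisors of 196: 1, 2, 4, 7, 14, 28, 49, 98, 196.
Test each divisor d:
100^1 ≡ 100 (mod 197)
100^2 ≡ 150 (mod 197)
100^4 ≡ 42 (mod 197)
100^7 ≡ 191 (mod 197)
100^14 ≡ 36 (mod 197)
100^28 ≡ 114 (mod 197)
100^49 ≡ 1 (mod 197) ✓
The smallest such exponent is 49, so the order of 100 is 49.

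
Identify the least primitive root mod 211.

2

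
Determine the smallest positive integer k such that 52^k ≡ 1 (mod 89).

8

ord(52) | φ(89) = 89 − 1 = 88 = 2^3 · 11.
Divisors of 88: 1, 2, 4, 8, 11, 22, 44, 88.
Evaluate successive powers at the divisors of 88:
52^1 ≡ 52
52^2 ≡ 34
52^4 ≡ 88
52^8 ≡ 1
Hence ord(52) = 8.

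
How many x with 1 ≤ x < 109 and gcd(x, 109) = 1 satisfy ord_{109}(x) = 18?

φ(109) = 109 − 1 = 108 = 2^2 · 3^3.
Since (Z/109Z)^× is cyclic of order 108, the number of elements of order d is φ(d) when d | 108 and 0 otherwise.
18 = 2 · 3^2 divides 108, and φ(18) = 6.

6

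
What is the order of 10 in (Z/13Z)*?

6

Since 10 ∈ (Z/13Z)^×, its order divides φ(13) = 13 − 1 = 12 = 2^2 · 3.
Divisors of 12: 1, 2, 3, 4, 6, 12.
Evaluate successive powers at the divisors of 12:
10^1 ≡ 10 (mod 13)
10^2 ≡ 9 (mod 13)
10^3 ≡ 12 (mod 13)
10^4 ≡ 3 (mod 13)
10^6 ≡ 1 (mod 13) ✓
The smallest such exponent is 6, so the order of 10 is 6.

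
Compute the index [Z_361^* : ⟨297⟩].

The order of 297 must divide φ(361) = φ(19^2) = 19·(19−1) = 342 = 2 · 3^2 · 19.
Divisors of 342: 1, 2, 3, 6, 9, 18, 19, 38, 57, 114, 171, 342.
Compute 297^d (mod 361) for the divisors d until we hit 1:
297^1 ≡ 297 (mod 361)
297^2 ≡ 125 (mod 361)
297^3 ≡ 303 (mod 361)
297^6 ≡ 115 (mod 361)
297^9 ≡ 189 (mod 361)
297^18 ≡ 343 (mod 361)
297^19 ≡ 69 (mod 361)
297^38 ≡ 68 (mod 361)
297^57 ≡ 360 (mod 361)
297^114 ≡ 1 (mod 361) ✓
So ord_361(297) = 114, hence |⟨297⟩| = 114.
Index = |(Z/361Z)^×| / |⟨297⟩| = 342 / 114 = 3.

3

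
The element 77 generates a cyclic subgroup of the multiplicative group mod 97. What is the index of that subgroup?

3

Since 77 ∈ (Z/97Z)^×, its order divides φ(97) = 97 − 1 = 96 = 2^5 · 3.
Divisors of 96: 1, 2, 3, 4, 6, 8, 12, 16, 24, 32, 48, 96.
Evaluate successive powers at the divisors of 96:
77^1 ≡ 77 (mod 97)
77^2 ≡ 12 (mod 97)
77^3 ≡ 51 (mod 97)
77^4 ≡ 47 (mod 97)
77^6 ≡ 79 (mod 97)
77^8 ≡ 75 (mod 97)
77^12 ≡ 33 (mod 97)
77^16 ≡ 96 (mod 97)
77^24 ≡ 22 (mod 97)
77^32 ≡ 1 (mod 97) ✓
The order of 77 is 32, so the subgroup it generates has 32 elements.
The index is φ(97) / ord(77) = 96 / 32 = 3.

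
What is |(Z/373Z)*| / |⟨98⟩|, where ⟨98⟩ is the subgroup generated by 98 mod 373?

1

The order of 98 must divide φ(373) = 373 − 1 = 372 = 2^2 · 3 · 31.
Divisors of 372: 1, 2, 3, 4, 6, 12, 31, 62, 93, 124, 186, 372.
Compute 98^d (mod 373) for the divisors d until we hit 1:
98^1 ≡ 98 (mod 373)
98^2 ≡ 279 (mod 373)
98^3 ≡ 113 (mod 373)
98^4 ≡ 257 (mod 373)
98^6 ≡ 87 (mod 373)
98^12 ≡ 109 (mod 373)
98^31 ≡ 304 (mod 373)
98^62 ≡ 285 (mod 373)
98^93 ≡ 104 (mod 373)
98^124 ≡ 284 (mod 373)
98^186 ≡ 372 (mod 373)
98^372 ≡ 1 (mod 373) ✓
The order of 98 is 372, so the subgroup it generates has 372 elements.
[(Z/373Z)^× : ⟨98⟩] = 372/372 = 1.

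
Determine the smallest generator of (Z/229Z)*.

φ(229) = 229 − 1 = 228 = 2^2 · 3 · 19.
g is a primitive root iff g^(228/q) ≢ 1 (mod 229) for each prime q ∈ {2, 3, 19}.
g = 2: 2^114 ≡ 228; 2^76 ≡ 1 — hits 1, so not a primitive root.
g = 3: 3^114 ≡ 1 — hits 1, so not a primitive root.
g = 4: 4^114 ≡ 1 — hits 1, so not a primitive root.
g = 5: 5^114 ≡ 1 — hits 1, so not a primitive root.
g = 6: 6^114 ≡ 228; 6^76 ≡ 134; 6^12 ≡ 165 — none is 1, so 6 is a primitive root.
The smallest primitive root modulo 229 is 6.

6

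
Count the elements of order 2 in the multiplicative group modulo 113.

1

φ(113) = 113 − 1 = 112 = 2^4 · 7.
In a cyclic group of order 112, there are φ(d) elements of order d for each divisor d of 112, and zero for non-divisors.
2 | 112, and φ(2) = 2 − 1 = 1.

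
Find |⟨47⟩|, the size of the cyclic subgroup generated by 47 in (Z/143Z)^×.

20

ord(47) | φ(143) = φ(11·13) = (11−1)·(13−1) = 10·12 = 120 = 2^3 · 3 · 5.
Divisors of 120: 1, 2, 3, 4, 5, 6, 8, 10, 12, 15, 20, 24, 30, 40, 60, 120.
Check 47^d mod 143 for each divisor in increasing order:
47^1 ≡ 47
47^2 ≡ 64
47^3 ≡ 5
47^4 ≡ 92
47^5 ≡ 34
47^6 ≡ 25
47^8 ≡ 27
47^10 ≡ 12
47^12 ≡ 53
47^15 ≡ 122
47^20 ≡ 1
Therefore the multiplicative order of 47 modulo 143 is 20.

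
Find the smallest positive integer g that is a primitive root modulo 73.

φ(73) = 73 − 1 = 72 = 2^3 · 3^2.
g is a primitive root iff g^(72/q) ≢ 1 (mod 73) for each prime q ∈ {2, 3}.
g = 2: 2^36 ≡ 1 — hits 1, so not a primitive root.
g = 3: 3^36 ≡ 1 — hits 1, so not a primitive root.
g = 4: 4^36 ≡ 1 — hits 1, so not a primitive root.
g = 5: 5^36 ≡ 72; 5^24 ≡ 8 — none is 1, so 5 is a primitive root.
So 5 is the smallest generator of (Z/73Z)^×.

5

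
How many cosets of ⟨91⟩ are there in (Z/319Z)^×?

4

Since 91 ∈ (Z/319Z)^×, its order divides φ(319) = φ(11·29) = (11−1)·(29−1) = 10·28 = 280 = 2^3 · 5 · 7.
Divisors of 280: 1, 2, 4, 5, 7, 8, 10, 14, 20, 28, 35, 40, 56, 70, 140, 280.
Evaluate successive powers at the divisors of 280:
91^1 ≡ 91 (mod 319)
91^2 ≡ 306 (mod 319)
91^4 ≡ 169 (mod 319)
91^5 ≡ 67 (mod 319)
91^7 ≡ 86 (mod 319)
91^8 ≡ 170 (mod 319)
91^10 ≡ 23 (mod 319)
91^14 ≡ 59 (mod 319)
91^20 ≡ 210 (mod 319)
91^28 ≡ 291 (mod 319)
91^35 ≡ 144 (mod 319)
91^40 ≡ 78 (mod 319)
91^56 ≡ 146 (mod 319)
91^70 ≡ 1 (mod 319) ✓
Thus |⟨91⟩| = ord(91) = 70.
The index is φ(319) / ord(91) = 280 / 70 = 4.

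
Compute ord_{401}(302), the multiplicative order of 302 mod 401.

100

The order of 302 must divide φ(401) = 401 − 1 = 400 = 2^4 · 5^2.
Divisors of 400: 1, 2, 4, 5, 8, 10, 16, 20, 25, 40, 50, 80, 100, 200, 400.
Evaluate successive powers at the divisors of 400:
302^1 ≡ 302 (mod 401)
302^2 ≡ 177 (mod 401)
302^4 ≡ 51 (mod 401)
302^5 ≡ 164 (mod 401)
302^8 ≡ 195 (mod 401)
302^10 ≡ 29 (mod 401)
302^16 ≡ 331 (mod 401)
302^20 ≡ 39 (mod 401)
302^25 ≡ 381 (mod 401)
302^40 ≡ 318 (mod 401)
302^50 ≡ 400 (mod 401)
302^80 ≡ 72 (mod 401)
302^100 ≡ 1 (mod 401) ✓
So ord_401(302) = 100.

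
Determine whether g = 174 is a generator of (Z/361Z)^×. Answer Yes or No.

φ(361) = φ(19^2) = 19·(19−1) = 342 = 2 · 3^2 · 19.
It suffices to check that the order of 174 is not a proper divisor of 342: compute 174^(342/q) for q ∈ {2, 3, 19}.
174^171 ≡ 360 (mod 361)  [q = 2: ≢ 1 ✓]
174^114 ≡ 292 (mod 361)  [q = 3: ≢ 1 ✓]
174^18 ≡ 286 (mod 361)  [q = 19: ≢ 1 ✓]
All checks pass, so 174 has order 342 and is a primitive root modulo 361.

Yes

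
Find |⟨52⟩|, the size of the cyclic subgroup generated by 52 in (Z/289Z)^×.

Since 52 ∈ (Z/289Z)^×, its order divides φ(289) = φ(17^2) = 17·(17−1) = 272 = 2^4 · 17.
Divisors of 272: 1, 2, 4, 8, 16, 17, 34, 68, 136, 272.
Evaluate successive powers at the divisors of 272:
52^1 ≡ 52 (mod 289)
52^2 ≡ 103 (mod 289)
52^4 ≡ 205 (mod 289)
52^8 ≡ 120 (mod 289)
52^16 ≡ 239 (mod 289)
52^17 ≡ 1 (mod 289) ✓
Hence ord(52) = 17.

17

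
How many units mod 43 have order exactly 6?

2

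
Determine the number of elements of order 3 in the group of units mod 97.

2

φ(97) = 97 − 1 = 96 = 2^5 · 3.
Since (Z/97Z)^× is cyclic of order 96, the number of elements of order d is φ(d) when d | 96 and 0 otherwise.
3 | 96, and φ(3) = 3 − 1 = 2.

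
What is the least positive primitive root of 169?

φ(169) = φ(13^2) = 13·(13−1) = 156 = 2^2 · 3 · 13.
Test candidates g = 2, 3, … against the prime factors q ∈ {2, 3, 13} of φ(169): g is a generator iff g^(156/q) ≢ 1 for every such q.
g = 2: 2^78 ≡ 168; 2^52 ≡ 146; 2^12 ≡ 40 — none is 1, so 2 is a primitive root.
So 2 is the smallest generator of (Z/169Z)^×.

2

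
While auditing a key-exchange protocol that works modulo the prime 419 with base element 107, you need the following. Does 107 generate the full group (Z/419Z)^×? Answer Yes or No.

No

φ(419) = 419 − 1 = 418 = 2 · 11 · 19.
Test 107^(418/q) mod 419 for each prime factor q of 418:
107^209 ≡ 1 (mod 419)  [q = 2: ≡ 1 ✗]
107^38 ≡ 1 (mod 419)  [q = 11: ≡ 1 ✗]
107^22 ≡ 306 (mod 419)  [q = 19: ≢ 1 ✓]
The check at q = 2 fails, so 107 generates a proper subgroup.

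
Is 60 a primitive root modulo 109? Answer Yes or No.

No

φ(109) = 109 − 1 = 108 = 2^2 · 3^3.
It suffices to check that the order of 60 is not a proper divisor of 108: compute 60^(108/q) for q ∈ {2, 3}.
60^54 ≡ 1 (mod 109)  [q = 2: ≡ 1 ✗]
60^36 ≡ 45 (mod 109)  [q = 3: ≢ 1 ✓]
Since 60^54 ≡ 1, the order of 60 divides 54 < 108, so 60 is not a primitive root.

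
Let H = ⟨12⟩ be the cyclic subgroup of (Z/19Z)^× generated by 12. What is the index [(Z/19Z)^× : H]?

By Lagrange's theorem, ord_19(12) divides φ(19) = 19 − 1 = 18 = 2 · 3^2.
Divisors of 18: 1, 2, 3, 6, 9, 18.
Test each divisor d:
12^1 ≡ 12 (mod 19)
12^2 ≡ 11 (mod 19)
12^3 ≡ 18 (mod 19)
12^6 ≡ 1 (mod 19) ✓
Thus |⟨12⟩| = ord(12) = 6.
Index = |(Z/19Z)^×| / |⟨12⟩| = 18 / 6 = 3.

3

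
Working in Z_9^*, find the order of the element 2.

6

Since 2 ∈ (Z/9Z)^×, its order divides φ(9) = φ(3^2) = 3·(3−1) = 6 = 2 · 3.
Divisors of 6: 1, 2, 3, 6.
Check 2^d mod 9 for each divisor in increasing order:
2^1 ≡ 2 (mod 9)
2^2 ≡ 4 (mod 9)
2^3 ≡ 8 (mod 9)
2^6 ≡ 1 (mod 9) ✓
Hence ord(2) = 6.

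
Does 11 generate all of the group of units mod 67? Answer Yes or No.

Yes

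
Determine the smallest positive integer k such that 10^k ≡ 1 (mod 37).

ord(10) | φ(37) = 37 − 1 = 36 = 2^2 · 3^2.
Divisors of 36: 1, 2, 3, 4, 6, 9, 12, 18, 36.
Check 10^d mod 37 for each divisor in increasing order:
10^1 ≡ 10 (mod 37)
10^2 ≡ 26 (mod 37)
10^3 ≡ 1 (mod 37) ✓
Therefore the multiplicative order of 10 modulo 37 is 3.

3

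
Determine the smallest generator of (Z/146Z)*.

φ(146) = φ(2)·φ(73) = 1·72 = 72 = 2^3 · 3^2.
g is a primitive root iff g^(72/q) ≢ 1 (mod 146) for each prime q ∈ {2, 3}.
g = 2: gcd(2, 146) = 2 > 1, not a unit — skip.
g = 3: 3^36 ≡ 1 — hits 1, so not a primitive root.
g = 4: gcd(4, 146) = 2 > 1, not a unit — skip.
g = 5: 5^36 ≡ 145; 5^24 ≡ 81 — none is 1, so 5 is a primitive root.
Hence the least primitive root of 146 is 5.

5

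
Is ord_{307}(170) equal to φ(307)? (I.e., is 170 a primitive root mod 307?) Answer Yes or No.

φ(307) = 307 − 1 = 306 = 2 · 3^2 · 17.
It suffices to check that the order of 170 is not a proper divisor of 306: compute 170^(306/q) for q ∈ {2, 3, 17}.
170^153 ≡ 1 (mod 307)  [q = 2: ≡ 1 ✗]
170^102 ≡ 289 (mod 307)  [q = 3: ≢ 1 ✓]
170^18 ≡ 9 (mod 307)  [q = 17: ≢ 1 ✓]
The check at q = 2 fails, so 170 generates a proper subgroup.

No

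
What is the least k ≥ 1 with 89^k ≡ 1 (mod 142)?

Since 89 ∈ (Z/142Z)^×, its order divides φ(142) = φ(2)·φ(71) = 1·70 = 70 = 2 · 5 · 7.
Divisors of 70: 1, 2, 5, 7, 10, 14, 35, 70.
Test each divisor d:
89^1 ≡ 89
89^2 ≡ 111
89^5 ≡ 45
89^7 ≡ 25
89^10 ≡ 37
89^14 ≡ 57
89^35 ≡ 1
Hence ord(89) = 35.

35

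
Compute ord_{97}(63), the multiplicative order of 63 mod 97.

32

By Lagrange's theorem, ord_97(63) divides φ(97) = 97 − 1 = 96 = 2^5 · 3.
Divisors of 96: 1, 2, 3, 4, 6, 8, 12, 16, 24, 32, 48, 96.
Compute 63^d (mod 97) for the divisors d until we hit 1:
63^1 ≡ 63
63^2 ≡ 89
63^3 ≡ 78
63^4 ≡ 64
63^6 ≡ 70
63^8 ≡ 22
63^12 ≡ 50
63^16 ≡ 96
63^24 ≡ 75
63^32 ≡ 1
So ord_97(63) = 32.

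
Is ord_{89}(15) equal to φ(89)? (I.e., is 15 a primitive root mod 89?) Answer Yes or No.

Yes

φ(89) = 89 − 1 = 88 = 2^3 · 11.
An element g generates (Z/89Z)^× iff g^(88/q) ≢ 1 (mod 89) for each prime q ∈ {2, 11}.
15^44 ≡ 88 (mod 89)  [q = 2: ≢ 1 ✓]
15^8 ≡ 78 (mod 89)  [q = 11: ≢ 1 ✓]
Every test exponent gives a nontrivial residue, hence 15 generates the full group.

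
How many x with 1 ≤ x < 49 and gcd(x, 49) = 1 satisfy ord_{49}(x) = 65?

φ(49) = φ(7^2) = 7·(7−1) = 42 = 2 · 3 · 7.
(Z/49Z)^× is cyclic (|G| = 42); a cyclic group of order m has exactly φ(d) elements of each order d | m, and none otherwise.
65 does not divide 42, so no element of (Z/49Z)^× has order 65.

0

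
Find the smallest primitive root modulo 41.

φ(41) = 41 − 1 = 40 = 2^3 · 5.
g is a primitive root iff g^(40/q) ≢ 1 (mod 41) for each prime q ∈ {2, 5}.
g = 2: 2^20 ≡ 1 — hits 1, so not a primitive root.
g = 3: 3^20 ≡ 40; 3^8 ≡ 1 — hits 1, so not a primitive root.
g = 4: 4^20 ≡ 1 — hits 1, so not a primitive root.
g = 5: 5^20 ≡ 1 — hits 1, so not a primitive root.
g = 6: 6^20 ≡ 40; 6^8 ≡ 10 — none is 1, so 6 is a primitive root.
So 6 is the smallest generator of (Z/41Z)^×.

6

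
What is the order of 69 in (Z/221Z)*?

ord(69) | φ(221) = φ(13·17) = (13−1)·(17−1) = 12·16 = 192 = 2^6 · 3.
Divisors of 192: 1, 2, 3, 4, 6, 8, 12, 16, 24, 32, 48, 64, 96, 192.
Evaluate successive powers at the divisors of 192:
69^1 ≡ 69 (mod 221)
69^2 ≡ 120 (mod 221)
69^3 ≡ 103 (mod 221)
69^4 ≡ 35 (mod 221)
69^6 ≡ 1 (mod 221) ✓
Therefore the multiplicative order of 69 modulo 221 is 6.

6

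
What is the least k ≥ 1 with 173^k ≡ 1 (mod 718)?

179

ord(173) | φ(718) = φ(2)·φ(359) = 1·358 = 358 = 2 · 179.
Divisors of 358: 1, 2, 179, 358.
Test each divisor d:
173^1 ≡ 173 (mod 718)
173^2 ≡ 491 (mod 718)
173^179 ≡ 1 (mod 718) ✓
The smallest such exponent is 179, so the order of 173 is 179.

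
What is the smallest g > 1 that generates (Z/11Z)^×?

2

φ(11) = 11 − 1 = 10 = 2 · 5.
Test candidates g = 2, 3, … against the prime factors q ∈ {2, 5} of φ(11): g is a generator iff g^(10/q) ≢ 1 for every such q.
g = 2: 2^5 ≡ 10; 2^2 ≡ 4 — none is 1, so 2 is a primitive root.
The smallest primitive root modulo 11 is 2.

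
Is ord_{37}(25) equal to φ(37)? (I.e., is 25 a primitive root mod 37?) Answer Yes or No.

No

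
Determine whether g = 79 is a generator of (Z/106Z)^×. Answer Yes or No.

Yes

φ(106) = φ(2)·φ(53) = 1·52 = 52 = 2^2 · 13.
79 is a primitive root mod 106 iff 79^(φ(106)/q) ≢ 1 for every prime q | φ(106), i.e. q ∈ {2, 13}.
79^26 ≡ 105 (mod 106)  [q = 2: ≢ 1 ✓]
79^4 ≡ 63 (mod 106)  [q = 13: ≢ 1 ✓]
None equal 1, so ord_106(79) = 52: 79 is a primitive root.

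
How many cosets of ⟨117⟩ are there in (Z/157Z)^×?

2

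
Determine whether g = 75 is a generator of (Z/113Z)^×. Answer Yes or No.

φ(113) = 113 − 1 = 112 = 2^4 · 7.
An element g generates (Z/113Z)^× iff g^(112/q) ≢ 1 (mod 113) for each prime q ∈ {2, 7}.
75^56 ≡ 112 (mod 113)  [q = 2: ≢ 1 ✓]
75^16 ≡ 30 (mod 113)  [q = 7: ≢ 1 ✓]
Every test exponent gives a nontrivial residue, hence 75 generates the full group.

Yes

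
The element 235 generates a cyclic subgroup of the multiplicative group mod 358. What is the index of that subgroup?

2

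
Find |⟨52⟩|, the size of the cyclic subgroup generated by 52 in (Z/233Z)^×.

116

Since 52 ∈ (Z/233Z)^×, its order divides φ(233) = 233 − 1 = 232 = 2^3 · 29.
Divisors of 232: 1, 2, 4, 8, 29, 58, 116, 232.
Compute 52^d (mod 233) for the divisors d until we hit 1:
52^1 ≡ 52 (mod 233)
52^2 ≡ 141 (mod 233)
52^4 ≡ 76 (mod 233)
52^8 ≡ 184 (mod 233)
52^29 ≡ 89 (mod 233)
52^58 ≡ 232 (mod 233)
52^116 ≡ 1 (mod 233) ✓
Hence ord(52) = 116.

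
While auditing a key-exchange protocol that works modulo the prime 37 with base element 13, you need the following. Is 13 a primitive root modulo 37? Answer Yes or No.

Yes

φ(37) = 37 − 1 = 36 = 2^2 · 3^2.
An element g generates (Z/37Z)^× iff g^(36/q) ≢ 1 (mod 37) for each prime q ∈ {2, 3}.
13^18 ≡ 36 (mod 37)  [q = 2: ≢ 1 ✓]
13^12 ≡ 10 (mod 37)  [q = 3: ≢ 1 ✓]
All checks pass, so 13 has order 36 and is a primitive root modulo 37.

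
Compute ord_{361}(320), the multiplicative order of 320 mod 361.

171

By Lagrange's theorem, ord_361(320) divides φ(361) = φ(19^2) = 19·(19−1) = 342 = 2 · 3^2 · 19.
Divisors of 342: 1, 2, 3, 6, 9, 18, 19, 38, 57, 114, 171, 342.
Check 320^d mod 361 for each divisor in increasing order:
320^1 ≡ 320
320^2 ≡ 237
320^3 ≡ 30
320^6 ≡ 178
320^9 ≡ 286
320^18 ≡ 210
320^19 ≡ 54
320^38 ≡ 28
320^57 ≡ 68
320^114 ≡ 292
320^171 ≡ 1
Therefore the multiplicative order of 320 modulo 361 is 171.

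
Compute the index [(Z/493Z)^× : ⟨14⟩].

ord(14) | φ(493) = φ(17·29) = (17−1)·(29−1) = 16·28 = 448 = 2^6 · 7.
Divisors of 448: 1, 2, 4, 7, 8, 14, 16, 28, 32, 56, 64, 112, 224, 448.
Evaluate successive powers at the divisors of 448:
14^1 ≡ 14 (mod 493)
14^2 ≡ 196 (mod 493)
14^4 ≡ 455 (mod 493)
14^7 ≡ 244 (mod 493)
14^8 ≡ 458 (mod 493)
14^14 ≡ 376 (mod 493)
14^16 ≡ 239 (mod 493)
14^28 ≡ 378 (mod 493)
14^32 ≡ 426 (mod 493)
14^56 ≡ 407 (mod 493)
14^64 ≡ 52 (mod 493)
14^112 ≡ 1 (mod 493) ✓
So ord_493(14) = 112, hence |⟨14⟩| = 112.
Index = |(Z/493Z)^×| / |⟨14⟩| = 448 / 112 = 4.

4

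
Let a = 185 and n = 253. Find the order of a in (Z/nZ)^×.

Since 185 ∈ (Z/253Z)^×, its order divides φ(253) = φ(11·23) = (11−1)·(23−1) = 10·22 = 220 = 2^2 · 5 · 11.
Divisors of 220: 1, 2, 4, 5, 10, 11, 20, 22, 44, 55, 110, 220.
Test each divisor d:
185^1 ≡ 185
185^2 ≡ 70
185^4 ≡ 93
185^5 ≡ 1
So ord_253(185) = 5.

5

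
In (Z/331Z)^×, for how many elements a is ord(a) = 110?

40

φ(331) = 331 − 1 = 330 = 2 · 3 · 5 · 11.
(Z/331Z)^× is cyclic (|G| = 330); a cyclic group of order m has exactly φ(d) elements of each order d | m, and none otherwise.
110 = 2 · 5 · 11 divides 330, and φ(110) = 40.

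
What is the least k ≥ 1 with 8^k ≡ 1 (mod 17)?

8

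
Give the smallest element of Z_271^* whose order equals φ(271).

6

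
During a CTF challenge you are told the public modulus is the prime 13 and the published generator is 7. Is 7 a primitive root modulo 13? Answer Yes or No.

Yes

φ(13) = 13 − 1 = 12 = 2^2 · 3.
It suffices to check that the order of 7 is not a proper divisor of 12: compute 7^(12/q) for q ∈ {2, 3}.
7^6 ≡ 12 (mod 13)  [q = 2: ≢ 1 ✓]
7^4 ≡ 9 (mod 13)  [q = 3: ≢ 1 ✓]
All checks pass, so 7 has order 12 and is a primitive root modulo 13.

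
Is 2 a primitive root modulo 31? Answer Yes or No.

φ(31) = 31 − 1 = 30 = 2 · 3 · 5.
2 is a primitive root mod 31 iff 2^(φ(31)/q) ≢ 1 for every prime q | φ(31), i.e. q ∈ {2, 3, 5}.
2^15 ≡ 1 (mod 31)  [q = 2: ≡ 1 ✗]
2^10 ≡ 1 (mod 31)  [q = 3: ≡ 1 ✗]
2^6 ≡ 2 (mod 31)  [q = 5: ≢ 1 ✓]
The check at q = 2 fails, so 2 generates a proper subgroup.

No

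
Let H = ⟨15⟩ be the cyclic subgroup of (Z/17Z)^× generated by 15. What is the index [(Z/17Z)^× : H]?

2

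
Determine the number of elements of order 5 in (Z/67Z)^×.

φ(67) = 67 − 1 = 66 = 2 · 3 · 11.
(Z/67Z)^× is cyclic (|G| = 66); a cyclic group of order m has exactly φ(d) elements of each order d | m, and none otherwise.
Since 5 ∤ 66, the count is 0.

0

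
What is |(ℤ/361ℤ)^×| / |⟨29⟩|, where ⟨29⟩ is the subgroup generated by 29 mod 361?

1

ord(29) | φ(361) = φ(19^2) = 19·(19−1) = 342 = 2 · 3^2 · 19.
Divisors of 342: 1, 2, 3, 6, 9, 18, 19, 38, 57, 114, 171, 342.
Compute 29^d (mod 361) for the divisors d until we hit 1:
29^1 ≡ 29
29^2 ≡ 119
29^3 ≡ 202
29^6 ≡ 11
29^9 ≡ 56
29^18 ≡ 248
29^19 ≡ 333
29^38 ≡ 62
29^57 ≡ 69
29^114 ≡ 68
29^171 ≡ 360
29^342 ≡ 1
The order of 29 is 342, so the subgroup it generates has 342 elements.
[(Z/361Z)^× : ⟨29⟩] = 342/342 = 1.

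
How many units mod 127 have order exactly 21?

12

φ(127) = 127 − 1 = 126 = 2 · 3^2 · 7.
(Z/127Z)^× is cyclic (|G| = 126); a cyclic group of order m has exactly φ(d) elements of each order d | m, and none otherwise.
21 = 3 · 7 divides 126, and φ(21) = 12.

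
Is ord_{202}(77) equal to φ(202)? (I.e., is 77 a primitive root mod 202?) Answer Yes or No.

No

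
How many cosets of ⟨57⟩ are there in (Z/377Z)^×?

ord(57) | φ(377) = φ(13·29) = (13−1)·(29−1) = 12·28 = 336 = 2^4 · 3 · 7.
Divisors of 336: 1, 2, 3, 4, 6, 7, 8, 12, 14, 16, 21, 24, 28, 42, 48, 56, 84, 112, 168, 336.
Test each divisor d:
57^1 ≡ 57 (mod 377)
57^2 ≡ 233 (mod 377)
57^3 ≡ 86 (mod 377)
57^4 ≡ 1 (mod 377) ✓
The order of 57 is 4, so the subgroup it generates has 4 elements.
[(Z/377Z)^× : ⟨57⟩] = 336/4 = 84.

84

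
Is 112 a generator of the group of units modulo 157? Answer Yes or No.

φ(157) = 157 − 1 = 156 = 2^2 · 3 · 13.
It suffices to check that the order of 112 is not a proper divisor of 156: compute 112^(156/q) for q ∈ {2, 3, 13}.
112^78 ≡ 156 (mod 157)  [q = 2: ≢ 1 ✓]
112^52 ≡ 1 (mod 157)  [q = 3: ≡ 1 ✗]
112^12 ≡ 39 (mod 157)  [q = 13: ≢ 1 ✓]
112^52 ≡ 1 shows ord(112) | 52, strictly less than φ(157); not a primitive root.

No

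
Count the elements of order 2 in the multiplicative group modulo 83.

φ(83) = 83 − 1 = 82 = 2 · 41.
In a cyclic group of order 82, there are φ(d) elements of order d for each divisor d of 82, and zero for non-divisors.
2 | 82, and φ(2) = 2 − 1 = 1.

1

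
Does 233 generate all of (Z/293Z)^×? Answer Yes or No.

No

φ(293) = 293 − 1 = 292 = 2^2 · 73.
It suffices to check that the order of 233 is not a proper divisor of 292: compute 233^(292/q) for q ∈ {2, 73}.
233^146 ≡ 1 (mod 293)  [q = 2: ≡ 1 ✗]
233^4 ≡ 24 (mod 293)  [q = 73: ≢ 1 ✓]
Since 233^146 ≡ 1, the order of 233 divides 146 < 292, so 233 is not a primitive root.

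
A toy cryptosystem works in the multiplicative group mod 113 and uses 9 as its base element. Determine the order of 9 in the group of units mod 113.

56

ord(9) | φ(113) = 113 − 1 = 112 = 2^4 · 7.
Divisors of 112: 1, 2, 4, 7, 8, 14, 16, 28, 56, 112.
Compute 9^d (mod 113) for the divisors d until we hit 1:
9^1 ≡ 9 (mod 113)
9^2 ≡ 81 (mod 113)
9^4 ≡ 7 (mod 113)
9^7 ≡ 18 (mod 113)
9^8 ≡ 49 (mod 113)
9^14 ≡ 98 (mod 113)
9^16 ≡ 28 (mod 113)
9^28 ≡ 112 (mod 113)
9^56 ≡ 1 (mod 113) ✓
So ord_113(9) = 56.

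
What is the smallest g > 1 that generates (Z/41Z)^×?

6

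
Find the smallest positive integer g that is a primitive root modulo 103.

φ(103) = 103 − 1 = 102 = 2 · 3 · 17.
g is a primitive root iff g^(102/q) ≢ 1 (mod 103) for each prime q ∈ {2, 3, 17}.
g = 2: 2^51 ≡ 1 — hits 1, so not a primitive root.
g = 3: 3^51 ≡ 102; 3^34 ≡ 1 — hits 1, so not a primitive root.
g = 4: 4^51 ≡ 1 — hits 1, so not a primitive root.
g = 5: 5^51 ≡ 102; 5^34 ≡ 56; 5^6 ≡ 72 — none is 1, so 5 is a primitive root.
So 5 is the smallest generator of (Z/103Z)^×.

5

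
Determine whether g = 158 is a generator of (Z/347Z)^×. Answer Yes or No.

φ(347) = 347 − 1 = 346 = 2 · 173.
158 is a primitive root mod 347 iff 158^(φ(347)/q) ≢ 1 for every prime q | φ(347), i.e. q ∈ {2, 173}.
158^173 ≡ 1 (mod 347)  [q = 2: ≡ 1 ✗]
158^2 ≡ 327 (mod 347)  [q = 173: ≢ 1 ✓]
158^173 ≡ 1 shows ord(158) | 173, strictly less than φ(347); not a primitive root.

No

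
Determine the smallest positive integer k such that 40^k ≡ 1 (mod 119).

The order of 40 must divide φ(119) = φ(7·17) = (7−1)·(17−1) = 6·16 = 96 = 2^5 · 3.
Divisors of 96: 1, 2, 3, 4, 6, 8, 12, 16, 24, 32, 48, 96.
Test each divisor d:
40^1 ≡ 40 (mod 119)
40^2 ≡ 53 (mod 119)
40^3 ≡ 97 (mod 119)
40^4 ≡ 72 (mod 119)
40^6 ≡ 8 (mod 119)
40^8 ≡ 67 (mod 119)
40^12 ≡ 64 (mod 119)
40^16 ≡ 86 (mod 119)
40^24 ≡ 50 (mod 119)
40^32 ≡ 18 (mod 119)
40^48 ≡ 1 (mod 119) ✓
Therefore the multiplicative order of 40 modulo 119 is 48.

48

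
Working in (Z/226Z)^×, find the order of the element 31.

56

Since 31 ∈ (Z/226Z)^×, its order divides φ(226) = φ(2)·φ(113) = 1·112 = 112 = 2^4 · 7.
Divisors of 112: 1, 2, 4, 7, 8, 14, 16, 28, 56, 112.
Compute 31^d (mod 226) for the divisors d until we hit 1:
31^1 ≡ 31 (mod 226)
31^2 ≡ 57 (mod 226)
31^4 ≡ 85 (mod 226)
31^7 ≡ 131 (mod 226)
31^8 ≡ 219 (mod 226)
31^14 ≡ 211 (mod 226)
31^16 ≡ 49 (mod 226)
31^28 ≡ 225 (mod 226)
31^56 ≡ 1 (mod 226) ✓
The smallest such exponent is 56, so the order of 31 is 56.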